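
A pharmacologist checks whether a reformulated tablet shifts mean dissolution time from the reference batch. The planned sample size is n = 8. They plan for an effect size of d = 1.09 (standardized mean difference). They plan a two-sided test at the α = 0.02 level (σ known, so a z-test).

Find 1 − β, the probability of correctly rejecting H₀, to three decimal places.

Power ≈ 0.775

Noncentrality parameter: δ = d·√n = 1.09 × √8 = 3.0830
Critical value for a two-sided test at α = 0.02: z_{α/2} = 2.326.
Power = Φ(δ − 2.326) + Φ(−δ − 2.326) = Φ(0.757) + Φ(-5.409) = 0.7754 + 0.0000 = 0.7754.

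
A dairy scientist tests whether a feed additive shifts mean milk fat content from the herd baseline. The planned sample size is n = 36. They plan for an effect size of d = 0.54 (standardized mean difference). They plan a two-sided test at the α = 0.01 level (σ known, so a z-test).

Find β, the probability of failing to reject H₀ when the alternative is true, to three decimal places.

β ≈ 0.253

Noncentrality parameter: δ = d·√n = 0.54 × √36 = 3.2400
Critical value for a two-sided test at α = 0.01: z_{α/2} = 2.576.
Power = Φ(δ − 2.576) + Φ(−δ − 2.576) = Φ(0.664) + Φ(-5.816) = 0.7467 + 0.0000 = 0.7467.
Type II error: β = 1 − power = 1 − 0.7467 = 0.2533.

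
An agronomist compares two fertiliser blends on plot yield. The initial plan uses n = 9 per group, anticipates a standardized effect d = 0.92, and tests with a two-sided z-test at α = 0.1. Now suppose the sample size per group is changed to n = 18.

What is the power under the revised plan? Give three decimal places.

Power ≈ 0.868

With n = 18 per group: δ = d·√(n/2) = 0.92 × √(18/2) = 2.7600. Critical value z_{0.05} = 1.645.
Revised power = Φ(δ − 1.645) + Φ(−δ − 1.645) = Φ(1.115) + Φ(-4.405) = 0.8676 + 0.0000 = 0.8676.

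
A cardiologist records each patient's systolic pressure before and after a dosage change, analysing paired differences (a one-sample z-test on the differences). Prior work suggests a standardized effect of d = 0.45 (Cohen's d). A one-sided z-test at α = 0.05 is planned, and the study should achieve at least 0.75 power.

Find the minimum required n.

n = 27

For power 0.75 need Φ(δ − z_{0.05}) = 0.75, so δ = z_{0.05} + z_{0.25} = 1.645 + 0.674 = 2.319.
δ = d·√n ⇒ n = (δ/d)² = (2.319 / 0.45)² = 26.56.
Round up to the next whole unit.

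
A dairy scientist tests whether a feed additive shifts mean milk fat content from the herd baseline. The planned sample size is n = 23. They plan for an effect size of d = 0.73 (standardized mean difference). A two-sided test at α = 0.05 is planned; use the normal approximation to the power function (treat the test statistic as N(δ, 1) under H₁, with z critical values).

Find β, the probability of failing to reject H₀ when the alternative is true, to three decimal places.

β ≈ 0.062

Noncentrality parameter: δ = d·√n = 0.73 × √23 = 3.5010
Critical value for a two-sided test at α = 0.05: z_{α/2} = 1.960.
Power = Φ(δ − 1.960) + Φ(−δ − 1.960) = Φ(1.541) + Φ(-5.461) = 0.9383 + 0.0000 = 0.9383.
Type II error: β = 1 − power = 1 − 0.9383 = 0.0617.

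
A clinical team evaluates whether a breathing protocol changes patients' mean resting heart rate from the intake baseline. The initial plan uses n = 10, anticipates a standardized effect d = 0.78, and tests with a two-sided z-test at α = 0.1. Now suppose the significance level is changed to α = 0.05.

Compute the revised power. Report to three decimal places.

Power ≈ 0.694

δ = d·√n = 0.78 × √10 = 2.4666 (unchanged). New critical value: z_{0.025} = 1.960.
Revised power = Φ(δ − 1.960) + Φ(−δ − 1.960) = Φ(0.507) + Φ(-4.427) = 0.6938 + 0.0000 = 0.6938.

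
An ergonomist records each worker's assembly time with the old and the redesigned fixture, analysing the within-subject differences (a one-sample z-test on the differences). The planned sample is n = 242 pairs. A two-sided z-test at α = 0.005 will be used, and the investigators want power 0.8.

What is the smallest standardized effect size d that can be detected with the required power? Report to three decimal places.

Required noncentrality: δ = z_{0.0025} + z_{0.20} = 2.807 + 0.842 = 3.649.
(The second rejection-region term Φ(−δ − z_{α/2}) is negligible and dropped.)
δ = d·√n ⇒ d = δ/√n = 3.649/√242 = 0.2345.

d ≈ 0.235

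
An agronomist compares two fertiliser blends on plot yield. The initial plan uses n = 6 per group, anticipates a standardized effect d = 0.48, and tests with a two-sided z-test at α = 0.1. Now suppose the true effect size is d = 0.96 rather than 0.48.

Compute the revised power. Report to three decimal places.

Power ≈ 0.508

With d = 0.96: δ = d·√(n/2) = 0.96 × √(6/2) = 1.6628. Critical value z_{0.05} = 1.645.
Revised power = Φ(δ − 1.645) + Φ(−δ − 1.645) = Φ(0.018) + Φ(-3.308) = 0.5071 + 0.0005 = 0.5076.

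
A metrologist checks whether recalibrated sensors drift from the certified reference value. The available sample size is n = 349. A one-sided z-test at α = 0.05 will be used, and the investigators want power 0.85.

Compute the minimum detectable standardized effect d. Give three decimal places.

Need Φ(δ − 1.645) = 0.85, so δ = 1.645 + 1.036 = 2.681.
δ = d·√n ⇒ d = δ/√n = 2.681/√349 = 0.1435.

d ≈ 0.144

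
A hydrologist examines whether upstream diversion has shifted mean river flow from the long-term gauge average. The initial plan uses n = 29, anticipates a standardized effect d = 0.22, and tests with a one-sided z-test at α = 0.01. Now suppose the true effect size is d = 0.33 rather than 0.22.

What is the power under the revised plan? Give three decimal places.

With d = 0.33: δ = d·√n = 0.33 × √29 = 1.7771. Critical value z_{0.01} = 2.326.
Revised power = Φ(δ − 2.326) = Φ(-0.549) = 0.2914.

Power ≈ 0.291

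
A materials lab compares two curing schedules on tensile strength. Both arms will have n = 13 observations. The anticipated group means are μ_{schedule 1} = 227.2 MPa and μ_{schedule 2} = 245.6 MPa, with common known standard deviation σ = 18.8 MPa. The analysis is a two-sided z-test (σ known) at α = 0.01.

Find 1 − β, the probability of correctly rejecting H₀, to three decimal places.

Standardized effect: d = |μ_{schedule 1} − μ_{schedule 2}| / σ = |227.2 − 245.6| / 18.8 = 0.9787
Noncentrality parameter: δ = d·√(n/2) = 0.9787 × √(13/2) = 2.4953
Two-sided α = 0.01 → critical value z_{0.005} = 2.576.
Power = Φ(δ − 2.576) + Φ(−δ − 2.576) = Φ(-0.081) + Φ(-5.071) = 0.4679 + 0.0000 = 0.4679.

Power ≈ 0.468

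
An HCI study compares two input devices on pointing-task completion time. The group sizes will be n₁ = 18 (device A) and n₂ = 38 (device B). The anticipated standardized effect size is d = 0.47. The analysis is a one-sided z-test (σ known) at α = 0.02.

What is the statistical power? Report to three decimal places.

Power ≈ 0.340

Noncentrality parameter: δ = d / √(1/n₁ + 1/n₂) = 0.47 / √(1/18 + 1/38) = 1.6426
One-sided α = 0.02 → critical value z_{0.02} = 2.054.
Power = P(Z > 2.054 − δ) = Φ(-0.411) = 0.3405.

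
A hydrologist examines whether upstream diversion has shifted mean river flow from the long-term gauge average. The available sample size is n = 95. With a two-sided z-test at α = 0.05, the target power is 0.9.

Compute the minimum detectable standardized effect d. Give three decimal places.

d ≈ 0.333

Need Φ(δ − 1.960) = 0.9, so δ = 1.960 + 1.282 = 3.242.
(Lower-tail contribution to power is negligible for δ > 0.)
δ = d·√n ⇒ d = δ/√n = 3.242/√95 = 0.3326.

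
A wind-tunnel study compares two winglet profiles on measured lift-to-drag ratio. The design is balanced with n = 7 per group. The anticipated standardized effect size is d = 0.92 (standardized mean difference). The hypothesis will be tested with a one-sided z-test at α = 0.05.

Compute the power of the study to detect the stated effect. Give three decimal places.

Power ≈ 0.530

Noncentrality parameter: δ = d·√(n/2) = 0.92 × √(7/2) = 1.7212
Critical value for a one-sided test at α = 0.05: z_α = 1.645.
Power = P(Z > 1.645 − δ) = Φ(0.076) = 0.5304.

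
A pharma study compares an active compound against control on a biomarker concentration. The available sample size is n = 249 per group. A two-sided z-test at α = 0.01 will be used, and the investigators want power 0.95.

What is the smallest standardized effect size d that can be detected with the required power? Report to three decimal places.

Need Φ(δ − 2.576) = 0.95, so δ = 2.576 + 1.645 = 4.221.
(Lower-tail contribution to power is negligible for δ > 0.)
δ = d·√(n/2) ⇒ d = δ/√(n/2) = 4.221/√(249/2) = 0.3783.

d ≈ 0.378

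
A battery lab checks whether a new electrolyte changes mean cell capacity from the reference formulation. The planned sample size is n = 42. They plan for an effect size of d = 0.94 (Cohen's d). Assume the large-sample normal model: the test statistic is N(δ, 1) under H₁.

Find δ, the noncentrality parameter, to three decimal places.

δ ≈ 6.092

δ = d·√n = 0.94 × √42 = 6.0919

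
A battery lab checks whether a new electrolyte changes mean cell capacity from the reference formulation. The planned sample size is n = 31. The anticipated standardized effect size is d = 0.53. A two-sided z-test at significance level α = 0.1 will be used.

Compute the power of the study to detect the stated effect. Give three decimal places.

Noncentrality parameter: δ = d·√n = 0.53 × √31 = 2.9509
Two-sided α = 0.1 → critical value z_{0.05} = 1.645.
Power = Φ(δ − 1.645) + Φ(−δ − 1.645) = Φ(1.306) + Φ(-4.596) = 0.9042 + 0.0000 = 0.9042.

Power ≈ 0.904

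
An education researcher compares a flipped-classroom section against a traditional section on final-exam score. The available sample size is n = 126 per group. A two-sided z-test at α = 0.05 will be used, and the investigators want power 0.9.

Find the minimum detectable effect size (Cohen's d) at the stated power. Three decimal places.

Need Φ(δ − 1.960) = 0.9, so δ = 1.960 + 1.282 = 3.242.
(The second rejection-region term Φ(−δ − z_{α/2}) is negligible and dropped.)
δ = d·√(n/2) ⇒ d = δ/√(n/2) = 3.242/√(126/2) = 0.4084.

d ≈ 0.408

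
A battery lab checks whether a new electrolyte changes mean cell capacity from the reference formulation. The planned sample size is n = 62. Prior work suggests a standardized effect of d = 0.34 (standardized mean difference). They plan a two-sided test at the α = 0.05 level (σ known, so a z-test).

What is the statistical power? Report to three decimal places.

Noncentrality parameter: δ = d·√n = 0.34 × √62 = 2.6772
Critical value for a two-sided test at α = 0.05: z_{α/2} = 1.960.
Power = Φ(δ − 1.960) + Φ(−δ − 1.960) = Φ(0.717) + Φ(-4.637) = 0.7634 + 0.0000 = 0.7634.

Power ≈ 0.763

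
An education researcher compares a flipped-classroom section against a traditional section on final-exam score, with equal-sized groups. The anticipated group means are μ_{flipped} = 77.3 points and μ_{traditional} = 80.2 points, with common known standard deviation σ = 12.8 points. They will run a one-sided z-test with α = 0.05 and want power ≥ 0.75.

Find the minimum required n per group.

n = 210 per group

Standardized effect: d = |μ_{flipped} − μ_{traditional}| / σ = |77.3 − 80.2| / 12.8 = 0.2266
Set Φ(δ − 1.645) = 0.75; then δ − 1.645 = Φ⁻¹(0.75) = 0.674, giving δ = 2.319.
δ = d·√(n/2) ⇒ n = 2(δ/d)² = 2 × (2.319 / 0.2266)² = 209.60.
Round up to the next whole unit.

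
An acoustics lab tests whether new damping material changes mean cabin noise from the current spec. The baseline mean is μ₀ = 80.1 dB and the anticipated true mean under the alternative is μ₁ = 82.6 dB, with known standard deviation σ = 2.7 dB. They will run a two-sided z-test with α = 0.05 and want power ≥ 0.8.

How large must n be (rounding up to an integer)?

n = 10

Standardized effect: d = |μ₁ − μ₀| / σ = |82.6 − 80.1| / 2.7 = 0.9259
Set Φ(δ − 1.960) = 0.8; then δ − 1.960 = Φ⁻¹(0.8) = 0.842, giving δ = 2.802.
(For δ > 0 the lower-tail rejection region contributes negligibly to power, so the one-term inversion is standard.)
δ = d·√n ⇒ n = (δ/d)² = (2.802 / 0.9259)² = 9.15.
Round up to the next whole unit.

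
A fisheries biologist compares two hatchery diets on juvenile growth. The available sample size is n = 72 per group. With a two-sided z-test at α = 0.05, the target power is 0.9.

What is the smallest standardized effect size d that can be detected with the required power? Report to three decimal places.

Need Φ(δ − 1.960) = 0.9, so δ = 1.960 + 1.282 = 3.242.
(Lower-tail contribution to power is negligible for δ > 0.)
δ = d·√(n/2) ⇒ d = δ/√(n/2) = 3.242/√(72/2) = 0.5403.

d ≈ 0.540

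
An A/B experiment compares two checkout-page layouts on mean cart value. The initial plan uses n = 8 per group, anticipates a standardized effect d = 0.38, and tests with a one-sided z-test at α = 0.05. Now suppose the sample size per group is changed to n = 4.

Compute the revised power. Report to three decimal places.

With n = 4 per group: δ = d·√(n/2) = 0.38 × √(4/2) = 0.5374. Critical value z_{0.05} = 1.645.
Revised power = Φ(δ − 1.645) = Φ(-1.107) = 0.1340.

Power ≈ 0.134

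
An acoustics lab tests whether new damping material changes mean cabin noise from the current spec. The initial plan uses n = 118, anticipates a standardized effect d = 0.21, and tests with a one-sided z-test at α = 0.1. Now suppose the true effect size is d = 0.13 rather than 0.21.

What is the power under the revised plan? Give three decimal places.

Power ≈ 0.552

With d = 0.13: δ = d·√n = 0.13 × √118 = 1.4122. Critical value z_{0.1} = 1.282.
Revised power = Φ(δ − 1.282) = Φ(0.131) = 0.5520.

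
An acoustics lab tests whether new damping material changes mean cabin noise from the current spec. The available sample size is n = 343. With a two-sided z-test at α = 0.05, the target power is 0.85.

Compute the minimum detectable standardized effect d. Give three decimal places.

d ≈ 0.162

Required noncentrality: δ = z_{0.025} + z_{0.15} = 1.960 + 1.036 = 2.996.
(The second rejection-region term Φ(−δ − z_{α/2}) is negligible and dropped.)
δ = d·√n ⇒ d = δ/√n = 2.996/√343 = 0.1618.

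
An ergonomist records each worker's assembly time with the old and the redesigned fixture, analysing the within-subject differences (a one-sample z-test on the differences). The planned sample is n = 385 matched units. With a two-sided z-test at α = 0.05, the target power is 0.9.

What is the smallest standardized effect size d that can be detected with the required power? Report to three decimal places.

Need Φ(δ − 1.960) = 0.9, so δ = 1.960 + 1.282 = 3.242.
(The second rejection-region term Φ(−δ − z_{α/2}) is negligible and dropped.)
δ = d·√n ⇒ d = δ/√n = 3.242/√385 = 0.1652.

d ≈ 0.165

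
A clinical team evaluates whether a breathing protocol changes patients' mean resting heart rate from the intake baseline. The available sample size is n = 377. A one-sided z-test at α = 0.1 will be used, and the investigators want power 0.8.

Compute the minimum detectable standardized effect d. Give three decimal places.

Required noncentrality: δ = z_{0.1} + z_{0.20} = 1.282 + 0.842 = 2.123.
δ = d·√n ⇒ d = δ/√n = 2.123/√377 = 0.1093.

d ≈ 0.109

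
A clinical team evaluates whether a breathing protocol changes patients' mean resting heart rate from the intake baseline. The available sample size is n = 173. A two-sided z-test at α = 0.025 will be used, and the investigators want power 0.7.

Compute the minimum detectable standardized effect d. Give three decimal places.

Required noncentrality: δ = z_{0.0125} + z_{0.30} = 2.241 + 0.524 = 2.766.
(The second rejection-region term Φ(−δ − z_{α/2}) is negligible and dropped.)
δ = d·√n ⇒ d = δ/√n = 2.766/√173 = 0.2103.

d ≈ 0.210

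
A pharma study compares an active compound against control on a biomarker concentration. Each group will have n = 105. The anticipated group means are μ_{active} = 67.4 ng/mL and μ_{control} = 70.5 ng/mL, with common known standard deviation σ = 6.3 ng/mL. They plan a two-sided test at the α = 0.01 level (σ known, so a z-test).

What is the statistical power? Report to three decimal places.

Power ≈ 0.839

Standardized effect: d = |μ_{active} − μ_{control}| / σ = |67.4 − 70.5| / 6.3 = 0.4921
Noncentrality parameter: δ = d·√(n/2) = 0.4921 × √(105/2) = 3.5653
Two-sided α = 0.01 → critical value z_{0.005} = 2.576.
Power = Φ(δ − 2.576) + Φ(−δ − 2.576) = Φ(0.990) + Φ(-6.141) = 0.8388 + 0.0000 = 0.8388.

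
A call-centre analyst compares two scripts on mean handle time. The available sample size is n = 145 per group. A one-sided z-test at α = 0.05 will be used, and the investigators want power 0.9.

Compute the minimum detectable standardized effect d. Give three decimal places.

Need Φ(δ − 1.645) = 0.9, so δ = 1.645 + 1.282 = 2.926.
δ = d·√(n/2) ⇒ d = δ/√(n/2) = 2.926/√(145/2) = 0.3437.

d ≈ 0.344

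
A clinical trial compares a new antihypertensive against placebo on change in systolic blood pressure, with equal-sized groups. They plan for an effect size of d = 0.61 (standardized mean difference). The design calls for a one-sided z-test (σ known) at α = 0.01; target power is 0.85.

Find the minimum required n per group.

For power 0.85 need Φ(δ − z_{0.01}) = 0.85, so δ = z_{0.01} + z_{0.15} = 2.326 + 1.036 = 3.363.
δ = d·√(n/2) ⇒ n = 2(δ/d)² = 2 × (3.363 / 0.61)² = 60.78.
Rounding up, n = 61 per group.

n = 61 per group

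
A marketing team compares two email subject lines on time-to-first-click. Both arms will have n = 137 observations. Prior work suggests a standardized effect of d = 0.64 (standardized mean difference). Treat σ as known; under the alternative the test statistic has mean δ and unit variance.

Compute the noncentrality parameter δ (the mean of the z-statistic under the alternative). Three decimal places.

δ = d·√(n/2) = 0.64 × √(137/2) = 5.2969

δ ≈ 5.297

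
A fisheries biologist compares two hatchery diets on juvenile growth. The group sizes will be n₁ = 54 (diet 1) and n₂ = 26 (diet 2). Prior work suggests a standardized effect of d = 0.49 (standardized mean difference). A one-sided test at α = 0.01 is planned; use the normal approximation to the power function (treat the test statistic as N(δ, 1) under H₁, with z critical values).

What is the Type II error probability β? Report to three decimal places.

Noncentrality parameter: δ = d / √(1/n₁ + 1/n₂) = 0.49 / √(1/54 + 1/26) = 2.0527
One-sided α = 0.01 → critical value z_{0.01} = 2.326.
Power = P(Z > 2.326 − δ) = Φ(-0.274) = 0.3922.
Type II error: β = 1 − power = 1 − 0.3922 = 0.6078.

β ≈ 0.608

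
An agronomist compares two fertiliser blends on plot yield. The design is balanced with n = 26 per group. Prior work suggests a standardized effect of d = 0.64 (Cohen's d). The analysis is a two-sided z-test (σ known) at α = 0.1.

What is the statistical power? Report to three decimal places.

Noncentrality parameter: δ = d·√(n/2) = 0.64 × √(26/2) = 2.3076
Critical value for a two-sided test at α = 0.1: z_{α/2} = 1.645.
Power = Φ(δ − 1.645) + Φ(−δ − 1.645) = Φ(0.663) + Φ(-3.952) = 0.7462 + 0.0000 = 0.7463.

Power ≈ 0.746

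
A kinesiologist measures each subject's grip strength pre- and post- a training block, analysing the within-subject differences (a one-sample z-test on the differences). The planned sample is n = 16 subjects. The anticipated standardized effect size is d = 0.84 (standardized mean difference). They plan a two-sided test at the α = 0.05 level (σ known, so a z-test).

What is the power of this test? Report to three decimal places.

Noncentrality parameter: δ = d·√n = 0.84 × √16 = 3.3600
Critical value for a two-sided test at α = 0.05: z_{α/2} = 1.960.
Power = Φ(δ − 1.960) + Φ(−δ − 1.960) = Φ(1.400) + Φ(-5.320) = 0.9192 + 0.0000 = 0.9192.

Power ≈ 0.919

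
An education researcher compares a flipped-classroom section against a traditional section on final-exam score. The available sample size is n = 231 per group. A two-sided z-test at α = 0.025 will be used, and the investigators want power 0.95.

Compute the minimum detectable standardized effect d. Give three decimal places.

Need Φ(δ − 2.241) = 0.95, so δ = 2.241 + 1.645 = 3.886.
(Lower-tail contribution to power is negligible for δ > 0.)
δ = d·√(n/2) ⇒ d = δ/√(n/2) = 3.886/√(231/2) = 0.3616.

d ≈ 0.362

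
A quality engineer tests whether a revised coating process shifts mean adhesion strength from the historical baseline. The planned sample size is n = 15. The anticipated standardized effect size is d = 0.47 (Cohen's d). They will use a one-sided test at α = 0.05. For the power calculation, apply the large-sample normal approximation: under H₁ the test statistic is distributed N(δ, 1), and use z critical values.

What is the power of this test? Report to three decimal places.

Noncentrality parameter: δ = d·√n = 0.47 × √15 = 1.8203
One-sided α = 0.05 → critical value z_{0.05} = 1.645.
Power = P(Z > 1.645 − δ) = Φ(0.175) = 0.5696.

Power ≈ 0.570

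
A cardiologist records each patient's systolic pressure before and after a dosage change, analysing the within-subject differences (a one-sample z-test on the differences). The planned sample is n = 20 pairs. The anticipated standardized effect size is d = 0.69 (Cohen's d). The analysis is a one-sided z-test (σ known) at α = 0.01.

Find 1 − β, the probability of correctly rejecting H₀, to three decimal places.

Noncentrality parameter: δ = d·√n = 0.69 × √20 = 3.0858
One-sided α = 0.01 → critical value z_{0.01} = 2.326.
Power = P(Z > 2.326 − δ) = Φ(0.759) = 0.7762.

Power ≈ 0.776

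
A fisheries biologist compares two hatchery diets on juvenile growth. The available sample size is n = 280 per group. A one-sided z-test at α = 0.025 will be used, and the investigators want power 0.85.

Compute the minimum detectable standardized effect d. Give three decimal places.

d ≈ 0.253

Need Φ(δ − 1.960) = 0.85, so δ = 1.960 + 1.036 = 2.996.
δ = d·√(n/2) ⇒ d = δ/√(n/2) = 2.996/√(280/2) = 0.2532.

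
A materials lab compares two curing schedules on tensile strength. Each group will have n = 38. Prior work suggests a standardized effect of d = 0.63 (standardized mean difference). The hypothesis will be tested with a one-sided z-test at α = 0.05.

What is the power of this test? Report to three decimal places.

Power ≈ 0.865

Noncentrality parameter: δ = d·√(n/2) = 0.63 × √(38/2) = 2.7461
One-sided α = 0.05 → critical value z_{0.05} = 1.645.
Power = P(Z > 1.645 − δ) = Φ(1.101) = 0.8646.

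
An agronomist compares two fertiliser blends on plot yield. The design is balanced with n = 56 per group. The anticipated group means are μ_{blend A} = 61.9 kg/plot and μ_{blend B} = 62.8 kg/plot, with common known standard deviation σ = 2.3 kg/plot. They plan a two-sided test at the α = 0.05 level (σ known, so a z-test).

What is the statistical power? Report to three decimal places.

Power ≈ 0.544

Standardized effect: d = |μ_{blend A} − μ_{blend B}| / σ = |61.9 − 62.8| / 2.3 = 0.3913
Noncentrality parameter: δ = d·√(n/2) = 0.3913 × √(56/2) = 2.0706
Two-sided α = 0.05 → critical value z_{0.025} = 1.960.
Power = Φ(δ − 1.960) + Φ(−δ − 1.960) = Φ(0.111) + Φ(-4.031) = 0.5440 + 0.0000 = 0.5441.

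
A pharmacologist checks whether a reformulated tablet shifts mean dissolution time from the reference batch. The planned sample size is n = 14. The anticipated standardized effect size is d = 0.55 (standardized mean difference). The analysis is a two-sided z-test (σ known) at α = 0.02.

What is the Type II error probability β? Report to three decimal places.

Noncentrality parameter: λ = d·√n = 0.55 × √14 = 2.0579
Critical value for a two-sided test at α = 0.02: z_{α/2} = 2.326.
Power = Φ(λ − 2.326) + Φ(−λ − 2.326) = Φ(-0.268) + Φ(-4.384) = 0.3942 + 0.0000 = 0.3942.
Type II error: β = 1 − power = 1 − 0.3942 = 0.6058.

β ≈ 0.606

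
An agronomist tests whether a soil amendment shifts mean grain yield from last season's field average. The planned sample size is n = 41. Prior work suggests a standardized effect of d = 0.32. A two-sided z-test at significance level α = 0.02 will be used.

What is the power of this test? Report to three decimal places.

Noncentrality parameter: δ = d·√n = 0.32 × √41 = 2.0490
Critical value for a two-sided test at α = 0.02: z_{α/2} = 2.326.
Power = Φ(δ − 2.326) + Φ(−δ − 2.326) = Φ(-0.277) + Φ(-4.375) = 0.3908 + 0.0000 = 0.3908.

Power ≈ 0.391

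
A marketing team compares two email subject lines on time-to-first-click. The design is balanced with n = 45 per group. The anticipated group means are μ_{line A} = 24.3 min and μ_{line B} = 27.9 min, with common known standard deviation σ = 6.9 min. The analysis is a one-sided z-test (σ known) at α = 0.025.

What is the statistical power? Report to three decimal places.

Standardized effect: d = |μ_{line A} − μ_{line B}| / σ = |24.3 − 27.9| / 6.9 = 0.5217
Noncentrality parameter: δ = d·√(n/2) = 0.5217 × √(45/2) = 2.4748
One-sided α = 0.025 → critical value z_{0.025} = 1.960.
Power = P(Z > 1.960 − δ) = Φ(0.515) = 0.6967.

Power ≈ 0.697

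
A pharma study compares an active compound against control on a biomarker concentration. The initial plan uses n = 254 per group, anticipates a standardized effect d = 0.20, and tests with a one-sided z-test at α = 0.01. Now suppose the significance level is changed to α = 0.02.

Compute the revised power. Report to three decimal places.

Power ≈ 0.579

δ = d·√(n/2) = 0.20 × √(254/2) = 2.2539 (unchanged). New critical value: z_{0.02} = 2.054.
Revised power = P(Z > 2.054 − δ) = Φ(0.200) = 0.5793.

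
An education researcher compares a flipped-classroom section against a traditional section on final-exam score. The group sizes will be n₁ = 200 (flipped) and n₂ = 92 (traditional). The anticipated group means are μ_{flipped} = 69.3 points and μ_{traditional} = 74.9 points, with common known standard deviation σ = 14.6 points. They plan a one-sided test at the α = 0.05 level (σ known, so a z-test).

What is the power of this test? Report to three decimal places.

Standardized effect: d = |μ_{flipped} − μ_{traditional}| / σ = |69.3 − 74.9| / 14.6 = 0.3836
Noncentrality parameter: δ = d / √(1/n₁ + 1/n₂) = 0.3836 / √(1/200 + 1/92) = 3.0448
Critical value for a one-sided test at α = 0.05: z_α = 1.645.
Power = Φ(δ − 1.645) = Φ(1.400) = 0.9192.

Power ≈ 0.919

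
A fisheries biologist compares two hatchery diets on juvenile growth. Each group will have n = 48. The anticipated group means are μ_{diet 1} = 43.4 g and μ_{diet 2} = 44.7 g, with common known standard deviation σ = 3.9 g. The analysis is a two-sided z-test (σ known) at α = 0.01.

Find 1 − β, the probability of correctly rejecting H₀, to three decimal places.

Power ≈ 0.173

Standardized effect: d = |μ_{diet 1} − μ_{diet 2}| / σ = |43.4 − 44.7| / 3.9 = 0.3333
Noncentrality parameter: δ = d·√(n/2) = 0.3333 × √(48/2) = 1.6330
Two-sided α = 0.01 → critical value z_{0.005} = 2.576.
Power = Φ(δ − 2.576) + Φ(−δ − 2.576) = Φ(-0.943) + Φ(-4.209) = 0.1729 + 0.0000 = 0.1729.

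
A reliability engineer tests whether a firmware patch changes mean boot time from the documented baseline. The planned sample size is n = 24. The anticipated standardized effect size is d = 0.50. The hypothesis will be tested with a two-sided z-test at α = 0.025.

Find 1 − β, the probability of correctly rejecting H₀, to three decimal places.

Noncentrality parameter: λ = d·√n = 0.50 × √24 = 2.4495
Critical value for a two-sided test at α = 0.025: z_{α/2} = 2.241.
Power = Φ(λ − 2.241) + Φ(−λ − 2.241) = Φ(0.208) + Φ(-4.691) = 0.5824 + 0.0000 = 0.5824.

Power ≈ 0.582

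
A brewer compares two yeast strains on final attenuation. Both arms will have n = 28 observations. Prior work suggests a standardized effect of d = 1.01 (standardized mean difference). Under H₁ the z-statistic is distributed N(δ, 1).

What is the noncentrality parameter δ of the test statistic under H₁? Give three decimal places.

The noncentrality parameter scales effect size by the design's sample-size factor: δ = d·√(n/2) = 1.01 × √(28/2) = 3.7791

δ ≈ 3.779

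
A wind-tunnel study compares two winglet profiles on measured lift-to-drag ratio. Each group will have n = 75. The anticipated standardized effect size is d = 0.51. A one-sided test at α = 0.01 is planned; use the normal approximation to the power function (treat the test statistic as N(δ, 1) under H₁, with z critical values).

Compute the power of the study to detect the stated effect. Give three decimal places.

Noncentrality parameter: δ = d·√(n/2) = 0.51 × √(75/2) = 3.1231
One-sided α = 0.01 → critical value z_{0.01} = 2.326.
Power = P(Z > 2.326 − δ) = Φ(0.797) = 0.7872.

Power ≈ 0.787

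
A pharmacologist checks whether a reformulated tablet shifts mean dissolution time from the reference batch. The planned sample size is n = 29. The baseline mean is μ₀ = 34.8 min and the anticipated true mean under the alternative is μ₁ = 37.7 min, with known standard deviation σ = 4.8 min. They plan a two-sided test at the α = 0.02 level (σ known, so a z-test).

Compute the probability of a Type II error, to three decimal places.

Standardized effect: d = |μ₁ − μ₀| / σ = |37.7 − 34.8| / 4.8 = 0.6042
Noncentrality parameter: δ = d·√n = 0.6042 × √29 = 3.2535
Critical value for a two-sided test at α = 0.02: z_{α/2} = 2.326.
Power = Φ(δ − 2.326) + Φ(−δ − 2.326) = Φ(0.927) + Φ(-5.580) = 0.8231 + 0.0000 = 0.8231.
Type II error: β = 1 − power = 1 − 0.8231 = 0.1769.

β ≈ 0.177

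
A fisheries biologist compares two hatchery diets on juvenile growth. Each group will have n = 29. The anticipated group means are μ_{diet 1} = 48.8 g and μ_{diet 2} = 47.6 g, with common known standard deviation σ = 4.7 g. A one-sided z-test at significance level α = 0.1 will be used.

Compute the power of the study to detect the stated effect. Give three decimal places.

Power ≈ 0.379

Standardized effect: d = |μ_{diet 1} − μ_{diet 2}| / σ = |48.8 − 47.6| / 4.7 = 0.2553
Noncentrality parameter: δ = d·√(n/2) = 0.2553 × √(29/2) = 0.9722
Critical value for a one-sided test at α = 0.1: z_α = 1.282.
Power = P(Z > 1.282 − δ) = Φ(-0.309) = 0.3785.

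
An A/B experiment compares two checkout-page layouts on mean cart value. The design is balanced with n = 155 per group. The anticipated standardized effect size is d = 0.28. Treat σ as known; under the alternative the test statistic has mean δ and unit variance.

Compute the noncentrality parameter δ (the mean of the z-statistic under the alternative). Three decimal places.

δ ≈ 2.465

The noncentrality parameter scales effect size by the design's sample-size factor: δ = d·√(n/2) = 0.28 × √(155/2) = 2.4650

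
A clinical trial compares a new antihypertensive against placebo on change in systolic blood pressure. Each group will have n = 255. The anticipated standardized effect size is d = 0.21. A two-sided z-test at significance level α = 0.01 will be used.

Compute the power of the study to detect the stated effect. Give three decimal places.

Power ≈ 0.419

Noncentrality parameter: δ = d·√(n/2) = 0.21 × √(255/2) = 2.3712
Two-sided α = 0.01 → critical value z_{0.005} = 2.576.
Power = Φ(δ − 2.576) + Φ(−δ − 2.576) = Φ(-0.205) + Φ(-4.947) = 0.4189 + 0.0000 = 0.4189.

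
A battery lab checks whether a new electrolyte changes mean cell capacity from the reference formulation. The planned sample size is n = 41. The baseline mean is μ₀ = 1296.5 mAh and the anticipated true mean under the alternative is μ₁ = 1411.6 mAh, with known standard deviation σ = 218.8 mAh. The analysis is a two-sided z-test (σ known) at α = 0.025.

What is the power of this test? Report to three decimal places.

Standardized effect: d = |μ₁ − μ₀| / σ = |1411.6 − 1296.5| / 218.8 = 0.5261
Noncentrality parameter: δ = d·√n = 0.5261 × √41 = 3.3684
Critical value for a two-sided test at α = 0.025: z_{α/2} = 2.241.
Power = Φ(δ − 2.241) + Φ(−δ − 2.241) = Φ(1.127) + Φ(-5.610) = 0.8701 + 0.0000 = 0.8701.

Power ≈ 0.870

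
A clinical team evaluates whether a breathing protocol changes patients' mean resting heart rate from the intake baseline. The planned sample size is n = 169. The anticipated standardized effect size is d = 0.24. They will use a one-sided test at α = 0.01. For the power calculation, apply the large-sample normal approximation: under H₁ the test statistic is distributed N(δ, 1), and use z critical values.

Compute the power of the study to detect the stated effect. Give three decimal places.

Noncentrality parameter: δ = d·√n = 0.24 × √169 = 3.1200
Critical value for a one-sided test at α = 0.01: z_α = 2.326.
Power = P(Z > 2.326 − δ) = Φ(0.794) = 0.7863.

Power ≈ 0.786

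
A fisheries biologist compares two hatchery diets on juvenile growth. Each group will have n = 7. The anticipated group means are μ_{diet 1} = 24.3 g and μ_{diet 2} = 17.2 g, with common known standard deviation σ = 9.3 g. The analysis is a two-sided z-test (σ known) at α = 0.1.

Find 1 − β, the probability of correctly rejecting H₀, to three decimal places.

Standardized effect: d = |μ_{diet 1} − μ_{diet 2}| / σ = |24.3 − 17.2| / 9.3 = 0.7634
Noncentrality parameter: δ = d·√(n/2) = 0.7634 × √(7/2) = 1.4283
Critical value for a two-sided test at α = 0.1: z_{α/2} = 1.645.
Power = Φ(δ − 1.645) + Φ(−δ − 1.645) = Φ(-0.217) + Φ(-3.073) = 0.4143 + 0.0011 = 0.4153.

Power ≈ 0.415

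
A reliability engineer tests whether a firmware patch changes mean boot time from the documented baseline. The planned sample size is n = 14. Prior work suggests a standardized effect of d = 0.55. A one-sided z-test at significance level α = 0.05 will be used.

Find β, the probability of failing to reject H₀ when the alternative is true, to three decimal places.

Noncentrality parameter: δ = d·√n = 0.55 × √14 = 2.0579
Critical value for a one-sided test at α = 0.05: z_α = 1.645.
Power = Φ(δ − 1.645) = Φ(0.413) = 0.6602.
Type II error: β = 1 − power = 1 − 0.6602 = 0.3398.

β ≈ 0.340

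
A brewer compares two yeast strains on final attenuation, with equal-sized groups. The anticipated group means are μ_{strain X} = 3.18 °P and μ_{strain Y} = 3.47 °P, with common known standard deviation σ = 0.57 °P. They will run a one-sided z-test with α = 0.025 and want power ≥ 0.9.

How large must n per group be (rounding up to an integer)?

n = 82 per group

Standardized effect: d = |μ_{strain X} − μ_{strain Y}| / σ = |3.18 − 3.47| / 0.57 = 0.5088
For power 0.9 need Φ(δ − z_{0.025}) = 0.9, so δ = z_{0.025} + z_{0.10} = 1.960 + 1.282 = 3.242.
δ = d·√(n/2) ⇒ n = 2(δ/d)² = 2 × (3.242 / 0.5088)² = 81.19.
Rounding up, n = 82 per group.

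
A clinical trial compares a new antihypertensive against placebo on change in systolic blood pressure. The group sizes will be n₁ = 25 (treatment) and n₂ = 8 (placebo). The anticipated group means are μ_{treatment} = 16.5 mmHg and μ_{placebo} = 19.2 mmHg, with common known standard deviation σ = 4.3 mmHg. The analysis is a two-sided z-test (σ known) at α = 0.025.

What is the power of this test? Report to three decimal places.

Power ≈ 0.243

Standardized effect: d = |μ_{treatment} − μ_{placebo}| / σ = |16.5 − 19.2| / 4.3 = 0.6279
Noncentrality parameter: δ = d / √(1/n₁ + 1/n₂) = 0.6279 / √(1/25 + 1/8) = 1.5458
Critical value for a two-sided test at α = 0.025: z_{α/2} = 2.241.
Power = Φ(δ − 2.241) + Φ(−δ − 2.241) = Φ(-0.696) + Φ(-3.787) = 0.2433 + 0.0001 = 0.2434.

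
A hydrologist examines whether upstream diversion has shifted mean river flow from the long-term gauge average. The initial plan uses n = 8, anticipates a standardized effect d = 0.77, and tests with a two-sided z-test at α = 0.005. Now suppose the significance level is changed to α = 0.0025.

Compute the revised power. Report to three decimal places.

δ = d·√n = 0.77 × √8 = 2.1779 (unchanged). New critical value: z_{0.0013} = 3.023.
Revised power = Φ(δ − 3.023) + Φ(−δ − 3.023) = Φ(-0.845) + Φ(-5.201) = 0.1989 + 0.0000 = 0.1989.

Power ≈ 0.199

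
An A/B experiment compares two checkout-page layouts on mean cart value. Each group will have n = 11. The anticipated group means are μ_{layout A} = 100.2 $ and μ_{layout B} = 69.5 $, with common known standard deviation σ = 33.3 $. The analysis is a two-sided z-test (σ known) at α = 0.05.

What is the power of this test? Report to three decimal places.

Standardized effect: d = |μ_{layout A} − μ_{layout B}| / σ = |100.2 − 69.5| / 33.3 = 0.9219
Noncentrality parameter: δ = d·√(n/2) = 0.9219 × √(11/2) = 2.1621
Critical value for a two-sided test at α = 0.05: z_{α/2} = 1.960.
Power = Φ(δ − 1.960) + Φ(−δ − 1.960) = Φ(0.202) + Φ(-4.122) = 0.5801 + 0.0000 = 0.5801.

Power ≈ 0.580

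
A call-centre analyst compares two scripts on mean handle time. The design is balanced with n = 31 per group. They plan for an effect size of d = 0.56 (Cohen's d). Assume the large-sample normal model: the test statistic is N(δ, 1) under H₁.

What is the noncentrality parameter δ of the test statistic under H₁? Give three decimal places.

δ = d·√(n/2) = 0.56 × √(31/2) = 2.2047

δ ≈ 2.205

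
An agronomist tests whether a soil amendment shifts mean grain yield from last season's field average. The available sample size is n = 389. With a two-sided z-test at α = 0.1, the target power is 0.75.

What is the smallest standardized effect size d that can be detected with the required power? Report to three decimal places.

d ≈ 0.118

Required noncentrality: δ = z_{0.05} + z_{0.25} = 1.645 + 0.674 = 2.319.
(Lower-tail contribution to power is negligible for δ > 0.)
δ = d·√n ⇒ d = δ/√n = 2.319/√389 = 0.1176.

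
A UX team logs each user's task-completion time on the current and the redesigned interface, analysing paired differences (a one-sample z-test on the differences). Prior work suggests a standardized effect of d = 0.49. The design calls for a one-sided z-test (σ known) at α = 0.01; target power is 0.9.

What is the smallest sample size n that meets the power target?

For power 0.9 need Φ(δ − z_{0.01}) = 0.9, so δ = z_{0.01} + z_{0.10} = 2.326 + 1.282 = 3.608.
δ = d·√n ⇒ n = (δ/d)² = (3.608 / 0.49)² = 54.21.
Rounding up, n = 55.

n = 55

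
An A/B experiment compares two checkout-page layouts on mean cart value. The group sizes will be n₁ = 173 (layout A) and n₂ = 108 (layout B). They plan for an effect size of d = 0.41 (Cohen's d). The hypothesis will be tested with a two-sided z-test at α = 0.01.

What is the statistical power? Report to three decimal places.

Power ≈ 0.779

Noncentrality parameter: δ = d / √(1/n₁ + 1/n₂) = 0.41 / √(1/173 + 1/108) = 3.3432
Two-sided α = 0.01 → critical value z_{0.005} = 2.576.
Power = Φ(δ − 2.576) + Φ(−δ − 2.576) = Φ(0.767) + Φ(-5.919) = 0.7786 + 0.0000 = 0.7786.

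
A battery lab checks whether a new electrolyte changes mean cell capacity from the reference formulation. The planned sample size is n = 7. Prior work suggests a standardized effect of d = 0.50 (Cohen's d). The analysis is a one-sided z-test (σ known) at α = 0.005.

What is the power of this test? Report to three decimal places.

Noncentrality parameter: δ = d·√n = 0.50 × √7 = 1.3229
One-sided α = 0.005 → critical value z_{0.005} = 2.576.
Power = Φ(δ − 2.576) = Φ(-1.253) = 0.1051.

Power ≈ 0.105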